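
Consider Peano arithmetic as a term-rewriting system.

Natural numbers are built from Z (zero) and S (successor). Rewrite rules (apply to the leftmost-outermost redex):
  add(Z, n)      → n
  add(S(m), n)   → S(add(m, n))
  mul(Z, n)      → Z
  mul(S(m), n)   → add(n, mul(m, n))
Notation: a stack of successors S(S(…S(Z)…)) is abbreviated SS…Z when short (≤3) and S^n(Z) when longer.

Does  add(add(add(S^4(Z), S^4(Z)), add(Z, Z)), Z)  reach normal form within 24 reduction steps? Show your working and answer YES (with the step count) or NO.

Answer: YES — reaches normal form S^8(Z) in 24 ≤ 24 steps

Derivation:
  start: add(add(add(S^4(Z), S^4(Z)), add(Z, Z)), Z)
  [1] add(add(S(add(SSSZ, S^4(Z))), add(Z, Z)), Z)
  [2] add(S(add(add(SSSZ, S^4(Z)), add(Z, Z))), Z)
  [3] S(add(add(add(SSSZ, S^4(Z)), add(Z, Z)), Z))
  [4] S(add(add(S(add(SSZ, S^4(Z))), add(Z, Z)), Z))
  [5] S(add(S(add(add(SSZ, S^4(Z)), add(Z, Z))), Z))
  [6] S(S(add(add(add(SSZ, S^4(Z)), add(Z, Z)), Z)))
  [7] S(S(add(add(S(add(SZ, S^4(Z))), add(Z, Z)), Z)))
  [8] S(S(add(S(add(add(SZ, S^4(Z)), add(Z, Z))), Z)))
  [9] S(S(S(add(add(add(SZ, S^4(Z)), add(Z, Z)), Z))))
  [10] S(S(S(add(add(S(add(Z, S^4(Z))), add(Z, Z)), Z))))
  [11] S(S(S(add(S(add(add(Z, S^4(Z)), add(Z, Z))), Z))))
  [12] S(S(S(S(add(add(add(Z, S^4(Z)), add(Z, Z)), Z)))))
  [13] S(S(S(S(add(add(S^4(Z), add(Z, Z)), Z)))))
  [14] S(S(S(S(add(S(add(SSSZ, add(Z, Z))), Z)))))
  [15] S(S(S(S(S(add(add(SSSZ, add(Z, Z)), Z))))))
  [16] S(S(S(S(S(add(S(add(SSZ, add(Z, Z))), Z))))))
  [17] S(S(S(S(S(S(add(add(SSZ, add(Z, Z)), Z)))))))
  [18] S(S(S(S(S(S(add(S(add(SZ, add(Z, Z))), Z)))))))
  [19] S(S(S(S(S(S(S(add(add(SZ, add(Z, Z)), Z))))))))
  [20] S(S(S(S(S(S(S(add(S(add(Z, add(Z, Z))), Z))))))))
  [21] S(S(S(S(S(S(S(S(add(add(Z, add(Z, Z)), Z)))))))))
  [22] S(S(S(S(S(S(S(S(add(add(Z, Z), Z)))))))))
  [23] S(S(S(S(S(S(S(S(add(Z, Z)))))))))
  [24] S^8(Z)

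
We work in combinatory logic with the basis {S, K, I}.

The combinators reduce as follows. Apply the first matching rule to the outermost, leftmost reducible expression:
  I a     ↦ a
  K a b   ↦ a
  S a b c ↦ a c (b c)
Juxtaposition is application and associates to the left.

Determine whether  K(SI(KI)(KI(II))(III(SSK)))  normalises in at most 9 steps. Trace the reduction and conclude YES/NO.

  start: K(SI(KI)(KI(II))(III(SSK)))
  [1] K(I(KI(II))(KI(KI(II)))(III(SSK)))
  [2] K(KI(II)(KI(KI(II)))(III(SSK)))
  [3] K(I(KI(KI(II)))(III(SSK)))
  [4] K(KI(KI(II))(III(SSK)))
  [5] K(I(III(SSK)))
  [6] K(III(SSK))
  [7] K(II(SSK))
  [8] K(I(SSK))
  [9] K(SSK)

Answer: YES — reaches normal form K(SSK) in 9 ≤ 9 steps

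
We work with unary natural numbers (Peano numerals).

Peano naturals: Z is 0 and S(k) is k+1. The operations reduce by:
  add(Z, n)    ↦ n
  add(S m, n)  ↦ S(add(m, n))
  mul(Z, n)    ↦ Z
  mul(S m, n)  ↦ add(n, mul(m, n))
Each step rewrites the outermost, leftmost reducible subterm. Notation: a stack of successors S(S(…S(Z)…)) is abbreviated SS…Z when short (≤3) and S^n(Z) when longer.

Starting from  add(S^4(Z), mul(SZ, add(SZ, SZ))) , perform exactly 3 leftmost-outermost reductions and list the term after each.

Answer: after 3 steps: S(S(S(add(SZ, mul(SZ, add(SZ, SZ))))))

Reduction:
  start: add(S^4(Z), mul(SZ, add(SZ, SZ)))
  →1  S(add(SSSZ, mul(SZ, add(SZ, SZ))))
  →2  S(S(add(SSZ, mul(SZ, add(SZ, SZ)))))
  →3  S(S(S(add(SZ, mul(SZ, add(SZ, SZ))))))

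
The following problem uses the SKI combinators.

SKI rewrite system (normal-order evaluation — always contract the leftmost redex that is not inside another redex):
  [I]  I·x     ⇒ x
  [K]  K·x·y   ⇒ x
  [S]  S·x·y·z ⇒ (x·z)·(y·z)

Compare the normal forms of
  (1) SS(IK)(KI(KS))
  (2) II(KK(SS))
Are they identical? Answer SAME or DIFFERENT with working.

Answer: DIFFERENT — A ⇓ SI(KI), B ⇓ K

Derivation:
Term A:
  start: SS(IK)(KI(KS))
  step 1: S(KI(KS))(IK(KI(KS)))
  step 2: SI(IK(KI(KS)))
  step 3: SI(K(KI(KS)))
  step 4: SI(KI)

Term B:
  start: II(KK(SS))
  step 1: I(KK(SS))
  step 2: KK(SS)
  step 3: K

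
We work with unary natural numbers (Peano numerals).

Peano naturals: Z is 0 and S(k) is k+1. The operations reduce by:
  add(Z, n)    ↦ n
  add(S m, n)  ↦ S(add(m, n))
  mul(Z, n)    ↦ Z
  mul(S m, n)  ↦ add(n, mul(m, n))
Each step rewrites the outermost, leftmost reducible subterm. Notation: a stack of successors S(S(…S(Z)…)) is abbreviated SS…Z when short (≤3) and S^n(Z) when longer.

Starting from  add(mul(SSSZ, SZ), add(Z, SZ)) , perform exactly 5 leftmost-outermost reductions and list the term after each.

Answer: after 5 steps: S(add(add(SZ, mul(SZ, SZ)), add(Z, SZ)))

Reduction:
  start: add(mul(SSSZ, SZ), add(Z, SZ))
  [1] add(add(SZ, mul(SSZ, SZ)), add(Z, SZ))
  [2] add(S(add(Z, mul(SSZ, SZ))), add(Z, SZ))
  [3] S(add(add(Z, mul(SSZ, SZ)), add(Z, SZ)))
  [4] S(add(mul(SSZ, SZ), add(Z, SZ)))
  [5] S(add(add(SZ, mul(SZ, SZ)), add(Z, SZ)))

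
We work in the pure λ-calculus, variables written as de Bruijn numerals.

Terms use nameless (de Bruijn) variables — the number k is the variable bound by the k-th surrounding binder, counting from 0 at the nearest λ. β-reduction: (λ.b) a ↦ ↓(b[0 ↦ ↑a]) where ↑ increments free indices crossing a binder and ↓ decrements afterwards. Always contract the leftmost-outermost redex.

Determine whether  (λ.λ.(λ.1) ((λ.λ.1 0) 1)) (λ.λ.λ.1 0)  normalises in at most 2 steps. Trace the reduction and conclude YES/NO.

Answer: YES — reaches normal form λ.0 in 2 ≤ 2 steps

Working:
  start: (λ.λ.(λ.1) ((λ.λ.1 0) 1)) (λ.λ.λ.1 0)
  →1  λ.(λ.1) ((λ.λ.1 0) (λ.λ.λ.1 0))
  →2  λ.0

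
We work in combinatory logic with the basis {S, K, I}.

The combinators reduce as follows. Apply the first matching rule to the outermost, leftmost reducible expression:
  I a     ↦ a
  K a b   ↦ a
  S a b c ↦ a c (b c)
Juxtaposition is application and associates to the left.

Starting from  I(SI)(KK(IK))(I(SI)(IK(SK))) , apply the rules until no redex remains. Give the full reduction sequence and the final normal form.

Answer: normal form = SI(K(SK))  (in 10 steps)

Working:
  start: I(SI)(KK(IK))(I(SI)(IK(SK)))
  step 1: SI(KK(IK))(I(SI)(IK(SK)))
  step 2: I(I(SI)(IK(SK)))(KK(IK)(I(SI)(IK(SK))))
  step 3: I(SI)(IK(SK))(KK(IK)(I(SI)(IK(SK))))
  step 4: SI(IK(SK))(KK(IK)(I(SI)(IK(SK))))
  step 5: I(KK(IK)(I(SI)(IK(SK))))(IK(SK)(KK(IK)(I(SI)(IK(SK)))))
  step 6: KK(IK)(I(SI)(IK(SK)))(IK(SK)(KK(IK)(I(SI)(IK(SK)))))
  step 7: K(I(SI)(IK(SK)))(IK(SK)(KK(IK)(I(SI)(IK(SK)))))
  step 8: I(SI)(IK(SK))
  step 9: SI(IK(SK))
  step 10: SI(K(SK))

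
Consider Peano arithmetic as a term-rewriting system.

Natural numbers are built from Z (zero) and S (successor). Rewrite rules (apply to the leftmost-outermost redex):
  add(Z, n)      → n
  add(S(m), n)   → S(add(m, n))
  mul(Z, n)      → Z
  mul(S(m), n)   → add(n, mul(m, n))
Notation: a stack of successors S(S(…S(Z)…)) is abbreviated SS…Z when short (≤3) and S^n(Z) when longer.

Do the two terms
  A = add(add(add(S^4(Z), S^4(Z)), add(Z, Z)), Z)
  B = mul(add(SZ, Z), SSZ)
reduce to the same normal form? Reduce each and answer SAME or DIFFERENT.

Term A:
  start: add(add(add(S^4(Z), S^4(Z)), add(Z, Z)), Z)
  step 1: add(add(S(add(SSSZ, S^4(Z))), add(Z, Z)), Z)
  step 2: add(S(add(add(SSSZ, S^4(Z)), add(Z, Z))), Z)
  step 3: S(add(add(add(SSSZ, S^4(Z)), add(Z, Z)), Z))
  step 4: S(add(add(S(add(SSZ, S^4(Z))), add(Z, Z)), Z))
  step 5: S(add(S(add(add(SSZ, S^4(Z)), add(Z, Z))), Z))
  step 6: S(S(add(add(add(SSZ, S^4(Z)), add(Z, Z)), Z)))
  step 7: S(S(add(add(S(add(SZ, S^4(Z))), add(Z, Z)), Z)))
  step 8: S(S(add(S(add(add(SZ, S^4(Z)), add(Z, Z))), Z)))
  step 9: S(S(S(add(add(add(SZ, S^4(Z)), add(Z, Z)), Z))))
  step 10: S(S(S(add(add(S(add(Z, S^4(Z))), add(Z, Z)), Z))))
  step 11: S(S(S(add(S(add(add(Z, S^4(Z)), add(Z, Z))), Z))))
  step 12: S(S(S(S(add(add(add(Z, S^4(Z)), add(Z, Z)), Z)))))
  step 13: S(S(S(S(add(add(S^4(Z), add(Z, Z)), Z)))))
  step 14: S(S(S(S(add(S(add(SSSZ, add(Z, Z))), Z)))))
  step 15: S(S(S(S(S(add(add(SSSZ, add(Z, Z)), Z))))))
  step 16: S(S(S(S(S(add(S(add(SSZ, add(Z, Z))), Z))))))
  step 17: S(S(S(S(S(S(add(add(SSZ, add(Z, Z)), Z)))))))
  step 18: S(S(S(S(S(S(add(S(add(SZ, add(Z, Z))), Z)))))))
  step 19: S(S(S(S(S(S(S(add(add(SZ, add(Z, Z)), Z))))))))
  step 20: S(S(S(S(S(S(S(add(S(add(Z, add(Z, Z))), Z))))))))
  step 21: S(S(S(S(S(S(S(S(add(add(Z, add(Z, Z)), Z)))))))))
  step 22: S(S(S(S(S(S(S(S(add(add(Z, Z), Z)))))))))
  step 23: S(S(S(S(S(S(S(S(add(Z, Z)))))))))
  step 24: S^8(Z)

Term B:
  start: mul(add(SZ, Z), SSZ)
  step 1: mul(S(add(Z, Z)), SSZ)
  step 2: add(SSZ, mul(add(Z, Z), SSZ))
  step 3: S(add(SZ, mul(add(Z, Z), SSZ)))
  step 4: S(S(add(Z, mul(add(Z, Z), SSZ))))
  step 5: S(S(mul(add(Z, Z), SSZ)))
  step 6: S(S(mul(Z, SSZ)))
  step 7: SSZ

Answer: DIFFERENT — A ⇓ S^8(Z), B ⇓ SSZ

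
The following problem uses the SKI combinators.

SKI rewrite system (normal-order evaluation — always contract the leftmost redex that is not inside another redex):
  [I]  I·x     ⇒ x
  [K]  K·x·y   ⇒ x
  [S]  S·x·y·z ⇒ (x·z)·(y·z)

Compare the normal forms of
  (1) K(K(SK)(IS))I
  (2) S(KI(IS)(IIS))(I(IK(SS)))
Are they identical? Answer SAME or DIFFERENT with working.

Term A:
  start: K(K(SK)(IS))I
  →1  K(SK)(IS)
  →2  SK

Term B:
  start: S(KI(IS)(IIS))(I(IK(SS)))
  →1  S(I(IIS))(I(IK(SS)))
  →2  S(IIS)(I(IK(SS)))
  →3  S(IS)(I(IK(SS)))
  →4  SS(I(IK(SS)))
  →5  SS(IK(SS))
  →6  SS(K(SS))

Answer: DIFFERENT — A ⇓ SK, B ⇓ SS(K(SS))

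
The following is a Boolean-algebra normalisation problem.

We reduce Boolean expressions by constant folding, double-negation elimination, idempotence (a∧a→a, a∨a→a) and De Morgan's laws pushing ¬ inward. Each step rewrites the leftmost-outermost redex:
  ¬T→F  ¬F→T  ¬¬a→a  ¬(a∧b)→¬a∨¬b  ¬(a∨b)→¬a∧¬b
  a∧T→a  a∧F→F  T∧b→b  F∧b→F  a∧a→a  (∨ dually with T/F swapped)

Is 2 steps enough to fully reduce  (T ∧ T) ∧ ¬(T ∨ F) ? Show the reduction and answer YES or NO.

  start: (T ∧ T) ∧ ¬(T ∨ F)
  [1] T ∧ ¬(T ∨ F)
  [2] ¬(T ∨ F)

Answer: NO — after 2 steps the term is ¬(T ∨ F), not yet normal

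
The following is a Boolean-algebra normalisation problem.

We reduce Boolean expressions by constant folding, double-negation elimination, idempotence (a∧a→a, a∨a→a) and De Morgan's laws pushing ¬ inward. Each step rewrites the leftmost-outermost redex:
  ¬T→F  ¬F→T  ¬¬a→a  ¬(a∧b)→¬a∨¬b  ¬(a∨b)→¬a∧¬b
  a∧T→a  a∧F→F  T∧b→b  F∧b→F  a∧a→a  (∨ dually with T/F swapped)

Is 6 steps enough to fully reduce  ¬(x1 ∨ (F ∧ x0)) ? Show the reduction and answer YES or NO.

Answer: YES — reaches normal form ¬x1 in 5 ≤ 6 steps

Working:
  start: ¬(x1 ∨ (F ∧ x0))
  →1  ¬x1 ∧ ¬(F ∧ x0)
  →2  ¬x1 ∧ (¬F ∨ ¬x0)
  →3  ¬x1 ∧ (T ∨ ¬x0)
  →4  ¬x1 ∧ T
  →5  ¬x1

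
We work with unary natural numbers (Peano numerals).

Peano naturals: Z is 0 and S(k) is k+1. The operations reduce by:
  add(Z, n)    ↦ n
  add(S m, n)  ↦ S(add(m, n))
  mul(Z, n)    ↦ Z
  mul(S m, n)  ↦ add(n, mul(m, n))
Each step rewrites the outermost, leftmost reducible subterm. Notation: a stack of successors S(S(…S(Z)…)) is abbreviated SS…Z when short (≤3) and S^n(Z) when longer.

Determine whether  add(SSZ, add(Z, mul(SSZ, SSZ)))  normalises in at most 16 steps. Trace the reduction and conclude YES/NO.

  start: add(SSZ, add(Z, mul(SSZ, SSZ)))
  step 1: S(add(SZ, add(Z, mul(SSZ, SSZ))))
  step 2: S(S(add(Z, add(Z, mul(SSZ, SSZ)))))
  step 3: S(S(add(Z, mul(SSZ, SSZ))))
  step 4: S(S(mul(SSZ, SSZ)))
  step 5: S(S(add(SSZ, mul(SZ, SSZ))))
  step 6: S(S(S(add(SZ, mul(SZ, SSZ)))))
  step 7: S(S(S(S(add(Z, mul(SZ, SSZ))))))
  step 8: S(S(S(S(mul(SZ, SSZ)))))
  step 9: S(S(S(S(add(SSZ, mul(Z, SSZ))))))
  step 10: S(S(S(S(S(add(SZ, mul(Z, SSZ)))))))
  step 11: S(S(S(S(S(S(add(Z, mul(Z, SSZ))))))))
  step 12: S(S(S(S(S(S(mul(Z, SSZ)))))))
  step 13: S^6(Z)

Answer: YES — reaches normal form S^6(Z) in 13 ≤ 16 steps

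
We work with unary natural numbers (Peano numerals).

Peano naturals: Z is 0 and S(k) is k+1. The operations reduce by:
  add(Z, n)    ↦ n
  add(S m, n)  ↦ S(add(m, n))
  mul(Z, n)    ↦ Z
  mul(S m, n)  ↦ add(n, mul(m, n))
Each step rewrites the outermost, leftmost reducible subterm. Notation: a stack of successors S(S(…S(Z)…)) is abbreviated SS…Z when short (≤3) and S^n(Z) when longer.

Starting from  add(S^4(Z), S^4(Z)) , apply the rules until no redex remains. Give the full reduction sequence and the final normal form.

Answer: normal form = S^8(Z)  (in 5 steps)

Working:
  start: add(S^4(Z), S^4(Z))
  [1] S(add(SSSZ, S^4(Z)))
  [2] S(S(add(SSZ, S^4(Z))))
  [3] S(S(S(add(SZ, S^4(Z)))))
  [4] S(S(S(S(add(Z, S^4(Z))))))
  [5] S^8(Z)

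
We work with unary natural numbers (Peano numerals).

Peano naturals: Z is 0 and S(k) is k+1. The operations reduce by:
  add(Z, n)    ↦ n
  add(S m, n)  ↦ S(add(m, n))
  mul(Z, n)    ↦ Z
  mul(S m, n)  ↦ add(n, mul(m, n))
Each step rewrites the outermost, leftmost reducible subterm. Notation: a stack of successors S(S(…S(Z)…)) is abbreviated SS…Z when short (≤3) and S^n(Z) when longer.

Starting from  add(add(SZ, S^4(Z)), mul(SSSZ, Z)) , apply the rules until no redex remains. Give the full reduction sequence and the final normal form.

  start: add(add(SZ, S^4(Z)), mul(SSSZ, Z))
  [1] add(S(add(Z, S^4(Z))), mul(SSSZ, Z))
  [2] S(add(add(Z, S^4(Z)), mul(SSSZ, Z)))
  [3] S(add(S^4(Z), mul(SSSZ, Z)))
  [4] S(S(add(SSSZ, mul(SSSZ, Z))))
  [5] S(S(S(add(SSZ, mul(SSSZ, Z)))))
  [6] S(S(S(S(add(SZ, mul(SSSZ, Z))))))
  [7] S(S(S(S(S(add(Z, mul(SSSZ, Z)))))))
  [8] S(S(S(S(S(mul(SSSZ, Z))))))
  [9] S(S(S(S(S(add(Z, mul(SSZ, Z)))))))
  [10] S(S(S(S(S(mul(SSZ, Z))))))
  [11] S(S(S(S(S(add(Z, mul(SZ, Z)))))))
  [12] S(S(S(S(S(mul(SZ, Z))))))
  [13] S(S(S(S(S(add(Z, mul(Z, Z)))))))
  [14] S(S(S(S(S(mul(Z, Z))))))
  [15] S^5(Z)

Answer: normal form = S^5(Z)  (in 15 steps)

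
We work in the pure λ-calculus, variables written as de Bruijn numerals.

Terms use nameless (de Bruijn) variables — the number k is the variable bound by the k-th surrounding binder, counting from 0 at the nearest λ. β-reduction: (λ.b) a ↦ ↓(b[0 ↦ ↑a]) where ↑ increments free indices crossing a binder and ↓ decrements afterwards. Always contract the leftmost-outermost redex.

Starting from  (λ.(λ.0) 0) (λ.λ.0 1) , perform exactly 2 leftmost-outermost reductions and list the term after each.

Answer: after 2 steps: λ.λ.0 1

Working:
  start: (λ.(λ.0) 0) (λ.λ.0 1)
  step 1: (λ.0) (λ.λ.0 1)
  step 2: λ.λ.0 1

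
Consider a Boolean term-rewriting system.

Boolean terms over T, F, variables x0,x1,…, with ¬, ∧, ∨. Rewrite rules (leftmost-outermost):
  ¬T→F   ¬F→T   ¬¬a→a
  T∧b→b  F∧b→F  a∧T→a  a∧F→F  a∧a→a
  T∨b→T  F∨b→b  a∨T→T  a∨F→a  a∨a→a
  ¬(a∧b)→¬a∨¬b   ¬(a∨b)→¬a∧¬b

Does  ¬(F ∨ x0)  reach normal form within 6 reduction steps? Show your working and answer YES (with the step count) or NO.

  start: ¬(F ∨ x0)
  →1  ¬F ∧ ¬x0
  →2  T ∧ ¬x0
  →3  ¬x0

Answer: YES — reaches normal form ¬x0 in 3 ≤ 6 steps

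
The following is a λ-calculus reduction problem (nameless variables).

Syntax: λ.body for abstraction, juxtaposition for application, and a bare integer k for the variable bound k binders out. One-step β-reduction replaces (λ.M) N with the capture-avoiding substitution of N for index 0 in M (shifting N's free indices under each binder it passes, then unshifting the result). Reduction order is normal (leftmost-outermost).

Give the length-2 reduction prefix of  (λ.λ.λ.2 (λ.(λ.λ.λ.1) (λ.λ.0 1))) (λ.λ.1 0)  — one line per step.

  start: (λ.λ.λ.2 (λ.(λ.λ.λ.1) (λ.λ.0 1))) (λ.λ.1 0)
  step 1: λ.λ.(λ.λ.1 0) (λ.(λ.λ.λ.1) (λ.λ.0 1))
  step 2: λ.λ.λ.(λ.(λ.λ.λ.1) (λ.λ.0 1)) 0

Answer: after 2 steps: λ.λ.λ.(λ.(λ.λ.λ.1) (λ.λ.0 1)) 0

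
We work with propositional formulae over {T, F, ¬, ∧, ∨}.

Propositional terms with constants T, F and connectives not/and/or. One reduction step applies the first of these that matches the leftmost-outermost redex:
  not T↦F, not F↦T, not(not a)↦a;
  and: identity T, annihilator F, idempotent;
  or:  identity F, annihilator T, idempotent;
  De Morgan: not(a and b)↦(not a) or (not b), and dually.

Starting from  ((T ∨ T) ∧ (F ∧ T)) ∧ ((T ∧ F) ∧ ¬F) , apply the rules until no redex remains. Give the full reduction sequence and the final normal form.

  start: ((T ∨ T) ∧ (F ∧ T)) ∧ ((T ∧ F) ∧ ¬F)
  step 1: (T ∧ (F ∧ T)) ∧ ((T ∧ F) ∧ ¬F)
  step 2: (F ∧ T) ∧ ((T ∧ F) ∧ ¬F)
  step 3: F ∧ ((T ∧ F) ∧ ¬F)
  step 4: F

Answer: normal form = F  (in 4 steps)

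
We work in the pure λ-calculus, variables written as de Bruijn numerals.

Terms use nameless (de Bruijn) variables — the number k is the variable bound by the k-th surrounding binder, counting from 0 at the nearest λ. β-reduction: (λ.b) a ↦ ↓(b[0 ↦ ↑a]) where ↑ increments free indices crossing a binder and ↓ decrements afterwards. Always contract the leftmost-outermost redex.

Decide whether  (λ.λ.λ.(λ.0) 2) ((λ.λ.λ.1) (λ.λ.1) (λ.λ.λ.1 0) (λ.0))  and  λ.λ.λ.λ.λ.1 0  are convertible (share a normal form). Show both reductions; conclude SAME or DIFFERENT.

Term A:
  start: (λ.λ.λ.(λ.0) 2) ((λ.λ.λ.1) (λ.λ.1) (λ.λ.λ.1 0) (λ.0))
  →1  λ.λ.(λ.0) ((λ.λ.λ.1) (λ.λ.1) (λ.λ.λ.1 0) (λ.0))
  →2  λ.λ.(λ.λ.λ.1) (λ.λ.1) (λ.λ.λ.1 0) (λ.0)
  →3  λ.λ.(λ.λ.1) (λ.λ.λ.1 0) (λ.0)
  →4  λ.λ.(λ.λ.λ.λ.1 0) (λ.0)
  →5  λ.λ.λ.λ.λ.1 0

Term B:
  start: λ.λ.λ.λ.λ.1 0

Answer: SAME — A ⇓ λ.λ.λ.λ.λ.1 0, B ⇓ λ.λ.λ.λ.λ.1 0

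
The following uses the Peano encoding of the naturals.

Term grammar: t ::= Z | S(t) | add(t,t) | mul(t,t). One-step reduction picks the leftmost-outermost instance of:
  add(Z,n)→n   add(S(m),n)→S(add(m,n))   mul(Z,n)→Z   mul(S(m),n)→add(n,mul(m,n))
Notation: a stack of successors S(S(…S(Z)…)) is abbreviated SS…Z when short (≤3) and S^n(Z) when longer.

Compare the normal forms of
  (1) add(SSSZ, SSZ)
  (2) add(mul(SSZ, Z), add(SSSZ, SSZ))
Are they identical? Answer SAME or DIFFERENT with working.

Answer: SAME — A ⇓ S^5(Z), B ⇓ S^5(Z)

Working:
Term A:
  start: add(SSSZ, SSZ)
  [1] S(add(SSZ, SSZ))
  [2] S(S(add(SZ, SSZ)))
  [3] S(S(S(add(Z, SSZ))))
  [4] S^5(Z)

Term B:
  start: add(mul(SSZ, Z), add(SSSZ, SSZ))
  [1] add(add(Z, mul(SZ, Z)), add(SSSZ, SSZ))
  [2] add(mul(SZ, Z), add(SSSZ, SSZ))
  [3] add(add(Z, mul(Z, Z)), add(SSSZ, SSZ))
  [4] add(mul(Z, Z), add(SSSZ, SSZ))
  [5] add(Z, add(SSSZ, SSZ))
  [6] add(SSSZ, SSZ)
  [7] S(add(SSZ, SSZ))
  [8] S(S(add(SZ, SSZ)))
  [9] S(S(S(add(Z, SSZ))))
  [10] S^5(Z)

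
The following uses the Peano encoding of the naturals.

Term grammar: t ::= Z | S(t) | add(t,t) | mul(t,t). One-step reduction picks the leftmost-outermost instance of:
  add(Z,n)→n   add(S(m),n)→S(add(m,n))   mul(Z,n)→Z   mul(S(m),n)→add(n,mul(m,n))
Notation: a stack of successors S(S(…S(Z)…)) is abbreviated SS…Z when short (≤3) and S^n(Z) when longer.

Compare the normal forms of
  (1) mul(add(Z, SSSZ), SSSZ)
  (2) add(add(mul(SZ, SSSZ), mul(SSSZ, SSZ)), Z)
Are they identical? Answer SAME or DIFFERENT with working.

Term A:
  start: mul(add(Z, SSSZ), SSSZ)
  [1] mul(SSSZ, SSSZ)
  [2] add(SSSZ, mul(SSZ, SSSZ))
  [3] S(add(SSZ, mul(SSZ, SSSZ)))
  [4] S(S(add(SZ, mul(SSZ, SSSZ))))
  [5] S(S(S(add(Z, mul(SSZ, SSSZ)))))
  [6] S(S(S(mul(SSZ, SSSZ))))
  [7] S(S(S(add(SSSZ, mul(SZ, SSSZ)))))
  [8] S(S(S(S(add(SSZ, mul(SZ, SSSZ))))))
  [9] S(S(S(S(S(add(SZ, mul(SZ, SSSZ)))))))
  [10] S(S(S(S(S(S(add(Z, mul(SZ, SSSZ))))))))
  [11] S(S(S(S(S(S(mul(SZ, SSSZ)))))))
  [12] S(S(S(S(S(S(add(SSSZ, mul(Z, SSSZ))))))))
  [13] S(S(S(S(S(S(S(add(SSZ, mul(Z, SSSZ)))))))))
  [14] S(S(S(S(S(S(S(S(add(SZ, mul(Z, SSSZ))))))))))
  [15] S(S(S(S(S(S(S(S(S(add(Z, mul(Z, SSSZ)))))))))))
  [16] S(S(S(S(S(S(S(S(S(mul(Z, SSSZ))))))))))
  [17] S^9(Z)

Term B:
  start: add(add(mul(SZ, SSSZ), mul(SSSZ, SSZ)), Z)
  [1] add(add(add(SSSZ, mul(Z, SSSZ)), mul(SSSZ, SSZ)), Z)
  [2] add(add(S(add(SSZ, mul(Z, SSSZ))), mul(SSSZ, SSZ)), Z)
  [3] add(S(add(add(SSZ, mul(Z, SSSZ)), mul(SSSZ, SSZ))), Z)
  [4] S(add(add(add(SSZ, mul(Z, SSSZ)), mul(SSSZ, SSZ)), Z))
  [5] S(add(add(S(add(SZ, mul(Z, SSSZ))), mul(SSSZ, SSZ)), Z))
  [6] S(add(S(add(add(SZ, mul(Z, SSSZ)), mul(SSSZ, SSZ))), Z))
  [7] S(S(add(add(add(SZ, mul(Z, SSSZ)), mul(SSSZ, SSZ)), Z)))
  [8] S(S(add(add(S(add(Z, mul(Z, SSSZ))), mul(SSSZ, SSZ)), Z)))
  [9] S(S(add(S(add(add(Z, mul(Z, SSSZ)), mul(SSSZ, SSZ))), Z)))
  [10] S(S(S(add(add(add(Z, mul(Z, SSSZ)), mul(SSSZ, SSZ)), Z))))
  [11] S(S(S(add(add(mul(Z, SSSZ), mul(SSSZ, SSZ)), Z))))
  [12] S(S(S(add(add(Z, mul(SSSZ, SSZ)), Z))))
  [13] S(S(S(add(mul(SSSZ, SSZ), Z))))
  [14] S(S(S(add(add(SSZ, mul(SSZ, SSZ)), Z))))
  [15] S(S(S(add(S(add(SZ, mul(SSZ, SSZ))), Z))))
  [16] S(S(S(S(add(add(SZ, mul(SSZ, SSZ)), Z)))))
  [17] S(S(S(S(add(S(add(Z, mul(SSZ, SSZ))), Z)))))
  [18] S(S(S(S(S(add(add(Z, mul(SSZ, SSZ)), Z))))))
  [19] S(S(S(S(S(add(mul(SSZ, SSZ), Z))))))
  [20] S(S(S(S(S(add(add(SSZ, mul(SZ, SSZ)), Z))))))
  [21] S(S(S(S(S(add(S(add(SZ, mul(SZ, SSZ))), Z))))))
  [22] S(S(S(S(S(S(add(add(SZ, mul(SZ, SSZ)), Z)))))))
  [23] S(S(S(S(S(S(add(S(add(Z, mul(SZ, SSZ))), Z)))))))
  [24] S(S(S(S(S(S(S(add(add(Z, mul(SZ, SSZ)), Z))))))))
  [25] S(S(S(S(S(S(S(add(mul(SZ, SSZ), Z))))))))
  [26] S(S(S(S(S(S(S(add(add(SSZ, mul(Z, SSZ)), Z))))))))
  [27] S(S(S(S(S(S(S(add(S(add(SZ, mul(Z, SSZ))), Z))))))))
  [28] S(S(S(S(S(S(S(S(add(add(SZ, mul(Z, SSZ)), Z)))))))))
  [29] S(S(S(S(S(S(S(S(add(S(add(Z, mul(Z, SSZ))), Z)))))))))
  [30] S(S(S(S(S(S(S(S(S(add(add(Z, mul(Z, SSZ)), Z))))))))))
  [31] S(S(S(S(S(S(S(S(S(add(mul(Z, SSZ), Z))))))))))
  [32] S(S(S(S(S(S(S(S(S(add(Z, Z))))))))))
  [33] S^9(Z)

Answer: SAME — A ⇓ S^9(Z), B ⇓ S^9(Z)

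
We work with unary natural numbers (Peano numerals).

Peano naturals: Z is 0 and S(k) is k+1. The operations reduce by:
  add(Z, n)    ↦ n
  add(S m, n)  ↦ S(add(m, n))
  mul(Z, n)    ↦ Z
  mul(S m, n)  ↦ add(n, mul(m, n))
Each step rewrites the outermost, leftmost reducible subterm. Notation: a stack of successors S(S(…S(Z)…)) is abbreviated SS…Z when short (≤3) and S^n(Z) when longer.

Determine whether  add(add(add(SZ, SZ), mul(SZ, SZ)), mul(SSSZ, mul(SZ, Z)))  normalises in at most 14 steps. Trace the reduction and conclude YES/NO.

  start: add(add(add(SZ, SZ), mul(SZ, SZ)), mul(SSSZ, mul(SZ, Z)))
  [1] add(add(S(add(Z, SZ)), mul(SZ, SZ)), mul(SSSZ, mul(SZ, Z)))
  [2] add(S(add(add(Z, SZ), mul(SZ, SZ))), mul(SSSZ, mul(SZ, Z)))
  [3] S(add(add(add(Z, SZ), mul(SZ, SZ)), mul(SSSZ, mul(SZ, Z))))
  [4] S(add(add(SZ, mul(SZ, SZ)), mul(SSSZ, mul(SZ, Z))))
  [5] S(add(S(add(Z, mul(SZ, SZ))), mul(SSSZ, mul(SZ, Z))))
  [6] S(S(add(add(Z, mul(SZ, SZ)), mul(SSSZ, mul(SZ, Z)))))
  [7] S(S(add(mul(SZ, SZ), mul(SSSZ, mul(SZ, Z)))))
  [8] S(S(add(add(SZ, mul(Z, SZ)), mul(SSSZ, mul(SZ, Z)))))
  [9] S(S(add(S(add(Z, mul(Z, SZ))), mul(SSSZ, mul(SZ, Z)))))
  [10] S(S(S(add(add(Z, mul(Z, SZ)), mul(SSSZ, mul(SZ, Z))))))
  [11] S(S(S(add(mul(Z, SZ), mul(SSSZ, mul(SZ, Z))))))
  [12] S(S(S(add(Z, mul(SSSZ, mul(SZ, Z))))))
  [13] S(S(S(mul(SSSZ, mul(SZ, Z)))))
  [14] S(S(S(add(mul(SZ, Z), mul(SSZ, mul(SZ, Z))))))

Answer: NO — after 14 steps the term is S(S(S(add(mul(SZ, Z), mul(SSZ, mul(SZ, Z)))))), not yet normal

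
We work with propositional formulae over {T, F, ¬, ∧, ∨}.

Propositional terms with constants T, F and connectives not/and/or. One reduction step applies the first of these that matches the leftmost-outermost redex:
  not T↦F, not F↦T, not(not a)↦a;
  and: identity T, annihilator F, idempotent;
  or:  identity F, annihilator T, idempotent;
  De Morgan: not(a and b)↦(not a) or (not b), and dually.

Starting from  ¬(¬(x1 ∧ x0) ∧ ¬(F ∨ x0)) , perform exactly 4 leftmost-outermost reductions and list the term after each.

  start: ¬(¬(x1 ∧ x0) ∧ ¬(F ∨ x0))
  [1] ¬¬(x1 ∧ x0) ∨ ¬¬(F ∨ x0)
  [2] (x1 ∧ x0) ∨ ¬¬(F ∨ x0)
  [3] (x1 ∧ x0) ∨ (F ∨ x0)
  [4] (x1 ∧ x0) ∨ x0

Answer: after 4 steps: (x1 ∧ x0) ∨ x0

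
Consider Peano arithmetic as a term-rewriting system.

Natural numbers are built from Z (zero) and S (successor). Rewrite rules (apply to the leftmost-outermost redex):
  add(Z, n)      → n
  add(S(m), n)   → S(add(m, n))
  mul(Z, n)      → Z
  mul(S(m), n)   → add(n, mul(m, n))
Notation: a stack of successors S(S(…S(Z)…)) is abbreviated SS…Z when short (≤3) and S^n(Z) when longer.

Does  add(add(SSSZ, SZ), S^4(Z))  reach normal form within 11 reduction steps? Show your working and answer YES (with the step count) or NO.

Answer: YES — reaches normal form S^8(Z) in 9 ≤ 11 steps

Working:
  start: add(add(SSSZ, SZ), S^4(Z))
  [1] add(S(add(SSZ, SZ)), S^4(Z))
  [2] S(add(add(SSZ, SZ), S^4(Z)))
  [3] S(add(S(add(SZ, SZ)), S^4(Z)))
  [4] S(S(add(add(SZ, SZ), S^4(Z))))
  [5] S(S(add(S(add(Z, SZ)), S^4(Z))))
  [6] S(S(S(add(add(Z, SZ), S^4(Z)))))
  [7] S(S(S(add(SZ, S^4(Z)))))
  [8] S(S(S(S(add(Z, S^4(Z))))))
  [9] S^8(Z)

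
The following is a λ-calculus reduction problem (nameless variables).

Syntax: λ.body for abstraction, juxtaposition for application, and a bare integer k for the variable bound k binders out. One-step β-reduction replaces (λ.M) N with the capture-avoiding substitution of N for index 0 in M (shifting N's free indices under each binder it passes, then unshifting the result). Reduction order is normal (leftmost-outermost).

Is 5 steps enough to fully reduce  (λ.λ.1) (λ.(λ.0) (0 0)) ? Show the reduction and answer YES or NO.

  start: (λ.λ.1) (λ.(λ.0) (0 0))
  [1] λ.λ.(λ.0) (0 0)
  [2] λ.λ.0 0

Answer: YES — reaches normal form λ.λ.0 0 in 2 ≤ 5 steps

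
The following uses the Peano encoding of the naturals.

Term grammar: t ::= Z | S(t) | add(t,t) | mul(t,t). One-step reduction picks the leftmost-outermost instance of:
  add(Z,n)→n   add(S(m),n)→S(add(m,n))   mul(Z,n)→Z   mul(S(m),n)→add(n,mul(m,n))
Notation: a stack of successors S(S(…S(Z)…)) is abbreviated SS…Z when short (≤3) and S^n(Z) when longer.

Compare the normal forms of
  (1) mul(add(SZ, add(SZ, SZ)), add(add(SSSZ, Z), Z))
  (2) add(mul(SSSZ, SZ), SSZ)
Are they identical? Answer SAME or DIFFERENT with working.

Answer: DIFFERENT — A ⇓ S^9(Z), B ⇓ S^5(Z)

Working:
Term A:
  start: mul(add(SZ, add(SZ, SZ)), add(add(SSSZ, Z), Z))
  [1] mul(S(add(Z, add(SZ, SZ))), add(add(SSSZ, Z), Z))
  [2] add(add(add(SSSZ, Z), Z), mul(add(Z, add(SZ, SZ)), add(add(SSSZ, Z), Z)))
  [3] add(add(S(add(SSZ, Z)), Z), mul(add(Z, add(SZ, SZ)), add(add(SSSZ, Z), Z)))
  [4] add(S(add(add(SSZ, Z), Z)), mul(add(Z, add(SZ, SZ)), add(add(SSSZ, Z), Z)))
  [5] S(add(add(add(SSZ, Z), Z), mul(add(Z, add(SZ, SZ)), add(add(SSSZ, Z), Z))))
  [6] S(add(add(S(add(SZ, Z)), Z), mul(add(Z, add(SZ, SZ)), add(add(SSSZ, Z), Z))))
  [7] S(add(S(add(add(SZ, Z), Z)), mul(add(Z, add(SZ, SZ)), add(add(SSSZ, Z), Z))))
  [8] S(S(add(add(add(SZ, Z), Z), mul(add(Z, add(SZ, SZ)), add(add(SSSZ, Z), Z)))))
  [9] S(S(add(add(S(add(Z, Z)), Z), mul(add(Z, add(SZ, SZ)), add(add(SSSZ, Z), Z)))))
  [10] S(S(add(S(add(add(Z, Z), Z)), mul(add(Z, add(SZ, SZ)), add(add(SSSZ, Z), Z)))))
  [11] S(S(S(add(add(add(Z, Z), Z), mul(add(Z, add(SZ, SZ)), add(add(SSSZ, Z), Z))))))
  [12] S(S(S(add(add(Z, Z), mul(add(Z, add(SZ, SZ)), add(add(SSSZ, Z), Z))))))
  [13] S(S(S(add(Z, mul(add(Z, add(SZ, SZ)), add(add(SSSZ, Z), Z))))))
  [14] S(S(S(mul(add(Z, add(SZ, SZ)), add(add(SSSZ, Z), Z)))))
  [15] S(S(S(mul(add(SZ, SZ), add(add(SSSZ, Z), Z)))))
  [16] S(S(S(mul(S(add(Z, SZ)), add(add(SSSZ, Z), Z)))))
  [17] S(S(S(add(add(add(SSSZ, Z), Z), mul(add(Z, SZ), add(add(SSSZ, Z), Z))))))
  [18] S(S(S(add(add(S(add(SSZ, Z)), Z), mul(add(Z, SZ), add(add(SSSZ, Z), Z))))))
  [19] S(S(S(add(S(add(add(SSZ, Z), Z)), mul(add(Z, SZ), add(add(SSSZ, Z), Z))))))
  [20] S(S(S(S(add(add(add(SSZ, Z), Z), mul(add(Z, SZ), add(add(SSSZ, Z), Z)))))))
  [21] S(S(S(S(add(add(S(add(SZ, Z)), Z), mul(add(Z, SZ), add(add(SSSZ, Z), Z)))))))
  [22] S(S(S(S(add(S(add(add(SZ, Z), Z)), mul(add(Z, SZ), add(add(SSSZ, Z), Z)))))))
  [23] S(S(S(S(S(add(add(add(SZ, Z), Z), mul(add(Z, SZ), add(add(SSSZ, Z), Z))))))))
  [24] S(S(S(S(S(add(add(S(add(Z, Z)), Z), mul(add(Z, SZ), add(add(SSSZ, Z), Z))))))))
  [25] S(S(S(S(S(add(S(add(add(Z, Z), Z)), mul(add(Z, SZ), add(add(SSSZ, Z), Z))))))))
  [26] S(S(S(S(S(S(add(add(add(Z, Z), Z), mul(add(Z, SZ), add(add(SSSZ, Z), Z)))))))))
  [27] S(S(S(S(S(S(add(add(Z, Z), mul(add(Z, SZ), add(add(SSSZ, Z), Z)))))))))
  [28] S(S(S(S(S(S(add(Z, mul(add(Z, SZ), add(add(SSSZ, Z), Z)))))))))
  [29] S(S(S(S(S(S(mul(add(Z, SZ), add(add(SSSZ, Z), Z))))))))
  [30] S(S(S(S(S(S(mul(SZ, add(add(SSSZ, Z), Z))))))))
  [31] S(S(S(S(S(S(add(add(add(SSSZ, Z), Z), mul(Z, add(add(SSSZ, Z), Z)))))))))
  [32] S(S(S(S(S(S(add(add(S(add(SSZ, Z)), Z), mul(Z, add(add(SSSZ, Z), Z)))))))))
  [33] S(S(S(S(S(S(add(S(add(add(SSZ, Z), Z)), mul(Z, add(add(SSSZ, Z), Z)))))))))
  [34] S(S(S(S(S(S(S(add(add(add(SSZ, Z), Z), mul(Z, add(add(SSSZ, Z), Z))))))))))
  [35] S(S(S(S(S(S(S(add(add(S(add(SZ, Z)), Z), mul(Z, add(add(SSSZ, Z), Z))))))))))
  [36] S(S(S(S(S(S(S(add(S(add(add(SZ, Z), Z)), mul(Z, add(add(SSSZ, Z), Z))))))))))
  [37] S(S(S(S(S(S(S(S(add(add(add(SZ, Z), Z), mul(Z, add(add(SSSZ, Z), Z)))))))))))
  [38] S(S(S(S(S(S(S(S(add(add(S(add(Z, Z)), Z), mul(Z, add(add(SSSZ, Z), Z)))))))))))
  [39] S(S(S(S(S(S(S(S(add(S(add(add(Z, Z), Z)), mul(Z, add(add(SSSZ, Z), Z)))))))))))
  [40] S(S(S(S(S(S(S(S(S(add(add(add(Z, Z), Z), mul(Z, add(add(SSSZ, Z), Z))))))))))))
  [41] S(S(S(S(S(S(S(S(S(add(add(Z, Z), mul(Z, add(add(SSSZ, Z), Z))))))))))))
  [42] S(S(S(S(S(S(S(S(S(add(Z, mul(Z, add(add(SSSZ, Z), Z))))))))))))
  [43] S(S(S(S(S(S(S(S(S(mul(Z, add(add(SSSZ, Z), Z)))))))))))
  [44] S^9(Z)

Term B:
  start: add(mul(SSSZ, SZ), SSZ)
  [1] add(add(SZ, mul(SSZ, SZ)), SSZ)
  [2] add(S(add(Z, mul(SSZ, SZ))), SSZ)
  [3] S(add(add(Z, mul(SSZ, SZ)), SSZ))
  [4] S(add(mul(SSZ, SZ), SSZ))
  [5] S(add(add(SZ, mul(SZ, SZ)), SSZ))
  [6] S(add(S(add(Z, mul(SZ, SZ))), SSZ))
  [7] S(S(add(add(Z, mul(SZ, SZ)), SSZ)))
  [8] S(S(add(mul(SZ, SZ), SSZ)))
  [9] S(S(add(add(SZ, mul(Z, SZ)), SSZ)))
  [10] S(S(add(S(add(Z, mul(Z, SZ))), SSZ)))
  [11] S(S(S(add(add(Z, mul(Z, SZ)), SSZ))))
  [12] S(S(S(add(mul(Z, SZ), SSZ))))
  [13] S(S(S(add(Z, SSZ))))
  [14] S^5(Z)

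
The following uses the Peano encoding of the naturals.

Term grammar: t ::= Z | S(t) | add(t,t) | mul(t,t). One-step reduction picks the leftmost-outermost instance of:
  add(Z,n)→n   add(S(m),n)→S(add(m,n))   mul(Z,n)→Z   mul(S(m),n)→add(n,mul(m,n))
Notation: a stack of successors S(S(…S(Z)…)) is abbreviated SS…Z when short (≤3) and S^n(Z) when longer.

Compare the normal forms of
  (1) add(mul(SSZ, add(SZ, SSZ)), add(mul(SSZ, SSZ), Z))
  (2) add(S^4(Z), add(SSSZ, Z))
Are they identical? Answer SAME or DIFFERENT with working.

Answer: DIFFERENT — A ⇓ S^10(Z), B ⇓ S^7(Z)

Working:
Term A:
  start: add(mul(SSZ, add(SZ, SSZ)), add(mul(SSZ, SSZ), Z))
  step 1: add(add(add(SZ, SSZ), mul(SZ, add(SZ, SSZ))), add(mul(SSZ, SSZ), Z))
  step 2: add(add(S(add(Z, SSZ)), mul(SZ, add(SZ, SSZ))), add(mul(SSZ, SSZ), Z))
  step 3: add(S(add(add(Z, SSZ), mul(SZ, add(SZ, SSZ)))), add(mul(SSZ, SSZ), Z))
  step 4: S(add(add(add(Z, SSZ), mul(SZ, add(SZ, SSZ))), add(mul(SSZ, SSZ), Z)))
  step 5: S(add(add(SSZ, mul(SZ, add(SZ, SSZ))), add(mul(SSZ, SSZ), Z)))
  step 6: S(add(S(add(SZ, mul(SZ, add(SZ, SSZ)))), add(mul(SSZ, SSZ), Z)))
  step 7: S(S(add(add(SZ, mul(SZ, add(SZ, SSZ))), add(mul(SSZ, SSZ), Z))))
  step 8: S(S(add(S(add(Z, mul(SZ, add(SZ, SSZ)))), add(mul(SSZ, SSZ), Z))))
  step 9: S(S(S(add(add(Z, mul(SZ, add(SZ, SSZ))), add(mul(SSZ, SSZ), Z)))))
  step 10: S(S(S(add(mul(SZ, add(SZ, SSZ)), add(mul(SSZ, SSZ), Z)))))
  step 11: S(S(S(add(add(add(SZ, SSZ), mul(Z, add(SZ, SSZ))), add(mul(SSZ, SSZ), Z)))))
  step 12: S(S(S(add(add(S(add(Z, SSZ)), mul(Z, add(SZ, SSZ))), add(mul(SSZ, SSZ), Z)))))
  step 13: S(S(S(add(S(add(add(Z, SSZ), mul(Z, add(SZ, SSZ)))), add(mul(SSZ, SSZ), Z)))))
  step 14: S(S(S(S(add(add(add(Z, SSZ), mul(Z, add(SZ, SSZ))), add(mul(SSZ, SSZ), Z))))))
  step 15: S(S(S(S(add(add(SSZ, mul(Z, add(SZ, SSZ))), add(mul(SSZ, SSZ), Z))))))
  step 16: S(S(S(S(add(S(add(SZ, mul(Z, add(SZ, SSZ)))), add(mul(SSZ, SSZ), Z))))))
  step 17: S(S(S(S(S(add(add(SZ, mul(Z, add(SZ, SSZ))), add(mul(SSZ, SSZ), Z)))))))
  step 18: S(S(S(S(S(add(S(add(Z, mul(Z, add(SZ, SSZ)))), add(mul(SSZ, SSZ), Z)))))))
  step 19: S(S(S(S(S(S(add(add(Z, mul(Z, add(SZ, SSZ))), add(mul(SSZ, SSZ), Z))))))))
  step 20: S(S(S(S(S(S(add(mul(Z, add(SZ, SSZ)), add(mul(SSZ, SSZ), Z))))))))
  step 21: S(S(S(S(S(S(add(Z, add(mul(SSZ, SSZ), Z))))))))
  step 22: S(S(S(S(S(S(add(mul(SSZ, SSZ), Z)))))))
  step 23: S(S(S(S(S(S(add(add(SSZ, mul(SZ, SSZ)), Z)))))))
  step 24: S(S(S(S(S(S(add(S(add(SZ, mul(SZ, SSZ))), Z)))))))
  step 25: S(S(S(S(S(S(S(add(add(SZ, mul(SZ, SSZ)), Z))))))))
  step 26: S(S(S(S(S(S(S(add(S(add(Z, mul(SZ, SSZ))), Z))))))))
  step 27: S(S(S(S(S(S(S(S(add(add(Z, mul(SZ, SSZ)), Z)))))))))
  step 28: S(S(S(S(S(S(S(S(add(mul(SZ, SSZ), Z)))))))))
  step 29: S(S(S(S(S(S(S(S(add(add(SSZ, mul(Z, SSZ)), Z)))))))))
  step 30: S(S(S(S(S(S(S(S(add(S(add(SZ, mul(Z, SSZ))), Z)))))))))
  step 31: S(S(S(S(S(S(S(S(S(add(add(SZ, mul(Z, SSZ)), Z))))))))))
  step 32: S(S(S(S(S(S(S(S(S(add(S(add(Z, mul(Z, SSZ))), Z))))))))))
  step 33: S(S(S(S(S(S(S(S(S(S(add(add(Z, mul(Z, SSZ)), Z)))))))))))
  step 34: S(S(S(S(S(S(S(S(S(S(add(mul(Z, SSZ), Z)))))))))))
  step 35: S(S(S(S(S(S(S(S(S(S(add(Z, Z)))))))))))
  step 36: S^10(Z)

Term B:
  start: add(S^4(Z), add(SSSZ, Z))
  step 1: S(add(SSSZ, add(SSSZ, Z)))
  step 2: S(S(add(SSZ, add(SSSZ, Z))))
  step 3: S(S(S(add(SZ, add(SSSZ, Z)))))
  step 4: S(S(S(S(add(Z, add(SSSZ, Z))))))
  step 5: S(S(S(S(add(SSSZ, Z)))))
  step 6: S(S(S(S(S(add(SSZ, Z))))))
  step 7: S(S(S(S(S(S(add(SZ, Z)))))))
  step 8: S(S(S(S(S(S(S(add(Z, Z))))))))
  step 9: S^7(Z)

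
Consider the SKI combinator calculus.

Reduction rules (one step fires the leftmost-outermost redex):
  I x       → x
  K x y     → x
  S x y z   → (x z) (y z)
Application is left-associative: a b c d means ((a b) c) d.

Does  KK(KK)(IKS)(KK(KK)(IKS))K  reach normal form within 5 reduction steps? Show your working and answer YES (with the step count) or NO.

  start: KK(KK)(IKS)(KK(KK)(IKS))K
  →1  K(IKS)(KK(KK)(IKS))K
  →2  IKSK
  →3  KSK
  →4  S

Answer: YES — reaches normal form S in 4 ≤ 5 steps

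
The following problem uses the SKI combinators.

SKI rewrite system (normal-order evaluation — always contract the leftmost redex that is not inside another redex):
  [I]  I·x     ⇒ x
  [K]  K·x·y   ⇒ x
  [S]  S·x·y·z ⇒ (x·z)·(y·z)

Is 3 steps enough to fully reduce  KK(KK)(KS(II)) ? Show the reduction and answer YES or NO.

Answer: YES — reaches normal form KS in 2 ≤ 3 steps

Reduction:
  start: KK(KK)(KS(II))
  →1  K(KS(II))
  →2  KS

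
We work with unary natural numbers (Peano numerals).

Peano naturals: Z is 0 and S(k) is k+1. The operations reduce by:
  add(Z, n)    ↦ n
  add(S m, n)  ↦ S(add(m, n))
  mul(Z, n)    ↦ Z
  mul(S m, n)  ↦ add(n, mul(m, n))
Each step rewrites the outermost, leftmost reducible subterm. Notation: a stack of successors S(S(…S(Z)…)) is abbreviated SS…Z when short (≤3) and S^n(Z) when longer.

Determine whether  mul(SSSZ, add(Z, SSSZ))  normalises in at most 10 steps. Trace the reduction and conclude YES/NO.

Answer: NO — after 10 steps the term is S(S(S(S(S(add(SZ, mul(SZ, add(Z, SSSZ)))))))), not yet normal

Derivation:
  start: mul(SSSZ, add(Z, SSSZ))
  [1] add(add(Z, SSSZ), mul(SSZ, add(Z, SSSZ)))
  [2] add(SSSZ, mul(SSZ, add(Z, SSSZ)))
  [3] S(add(SSZ, mul(SSZ, add(Z, SSSZ))))
  [4] S(S(add(SZ, mul(SSZ, add(Z, SSSZ)))))
  [5] S(S(S(add(Z, mul(SSZ, add(Z, SSSZ))))))
  [6] S(S(S(mul(SSZ, add(Z, SSSZ)))))
  [7] S(S(S(add(add(Z, SSSZ), mul(SZ, add(Z, SSSZ))))))
  [8] S(S(S(add(SSSZ, mul(SZ, add(Z, SSSZ))))))
  [9] S(S(S(S(add(SSZ, mul(SZ, add(Z, SSSZ)))))))
  [10] S(S(S(S(S(add(SZ, mul(SZ, add(Z, SSSZ))))))))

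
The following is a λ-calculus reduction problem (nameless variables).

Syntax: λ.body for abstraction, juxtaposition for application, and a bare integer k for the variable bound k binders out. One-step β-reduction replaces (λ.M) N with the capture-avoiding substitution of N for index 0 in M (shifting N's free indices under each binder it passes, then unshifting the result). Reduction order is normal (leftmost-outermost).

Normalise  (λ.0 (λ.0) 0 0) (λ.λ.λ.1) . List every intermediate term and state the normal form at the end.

Answer: normal form = λ.λ.λ.1  (in 4 steps)

Working:
  start: (λ.0 (λ.0) 0 0) (λ.λ.λ.1)
  [1] (λ.λ.λ.1) (λ.0) (λ.λ.λ.1) (λ.λ.λ.1)
  [2] (λ.λ.1) (λ.λ.λ.1) (λ.λ.λ.1)
  [3] (λ.λ.λ.λ.1) (λ.λ.λ.1)
  [4] λ.λ.λ.1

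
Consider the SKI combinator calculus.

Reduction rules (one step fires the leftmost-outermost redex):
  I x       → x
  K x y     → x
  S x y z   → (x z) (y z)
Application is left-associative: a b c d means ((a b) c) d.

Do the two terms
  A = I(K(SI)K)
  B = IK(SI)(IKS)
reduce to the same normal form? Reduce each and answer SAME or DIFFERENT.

Answer: SAME — A ⇓ SI, B ⇓ SI

Derivation:
Term A:
  start: I(K(SI)K)
  [1] K(SI)K
  [2] SI

Term B:
  start: IK(SI)(IKS)
  [1] K(SI)(IKS)
  [2] SI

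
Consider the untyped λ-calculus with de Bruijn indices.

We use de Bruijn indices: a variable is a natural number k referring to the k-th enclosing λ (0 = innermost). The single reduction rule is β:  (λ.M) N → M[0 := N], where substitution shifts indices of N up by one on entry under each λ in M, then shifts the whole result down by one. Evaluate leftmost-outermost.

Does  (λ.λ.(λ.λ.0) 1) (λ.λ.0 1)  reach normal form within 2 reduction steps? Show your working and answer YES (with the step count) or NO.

Answer: YES — reaches normal form λ.λ.0 in 2 ≤ 2 steps

Derivation:
  start: (λ.λ.(λ.λ.0) 1) (λ.λ.0 1)
  step 1: λ.(λ.λ.0) (λ.λ.0 1)
  step 2: λ.λ.0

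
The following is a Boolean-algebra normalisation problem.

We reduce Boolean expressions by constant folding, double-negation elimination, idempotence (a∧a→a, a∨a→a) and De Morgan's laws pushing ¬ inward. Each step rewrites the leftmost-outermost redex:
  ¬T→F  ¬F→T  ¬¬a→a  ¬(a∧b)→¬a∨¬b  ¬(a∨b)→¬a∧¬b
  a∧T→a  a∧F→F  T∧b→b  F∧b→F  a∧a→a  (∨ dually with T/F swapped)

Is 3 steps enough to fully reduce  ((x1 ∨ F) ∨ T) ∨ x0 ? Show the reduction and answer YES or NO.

  start: ((x1 ∨ F) ∨ T) ∨ x0
  step 1: T ∨ x0
  step 2: T

Answer: YES — reaches normal form T in 2 ≤ 3 steps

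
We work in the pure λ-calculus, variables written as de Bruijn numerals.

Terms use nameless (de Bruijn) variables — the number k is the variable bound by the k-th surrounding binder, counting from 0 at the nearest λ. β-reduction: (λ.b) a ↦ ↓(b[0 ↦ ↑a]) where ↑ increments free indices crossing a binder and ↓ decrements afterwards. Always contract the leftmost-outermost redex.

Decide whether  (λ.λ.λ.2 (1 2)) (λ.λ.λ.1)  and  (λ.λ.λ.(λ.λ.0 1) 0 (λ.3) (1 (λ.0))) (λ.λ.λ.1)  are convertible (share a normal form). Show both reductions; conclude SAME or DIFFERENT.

Term A:
  start: (λ.λ.λ.2 (1 2)) (λ.λ.λ.1)
  step 1: λ.λ.(λ.λ.λ.1) (1 (λ.λ.λ.1))
  step 2: λ.λ.λ.λ.1

Term B:
  start: (λ.λ.λ.(λ.λ.0 1) 0 (λ.3) (1 (λ.0))) (λ.λ.λ.1)
  step 1: λ.λ.(λ.λ.0 1) 0 (λ.λ.λ.λ.1) (1 (λ.0))
  step 2: λ.λ.(λ.0 1) (λ.λ.λ.λ.1) (1 (λ.0))
  step 3: λ.λ.(λ.λ.λ.λ.1) 0 (1 (λ.0))
  step 4: λ.λ.(λ.λ.λ.1) (1 (λ.0))
  step 5: λ.λ.λ.λ.1

Answer: SAME — A ⇓ λ.λ.λ.λ.1, B ⇓ λ.λ.λ.λ.1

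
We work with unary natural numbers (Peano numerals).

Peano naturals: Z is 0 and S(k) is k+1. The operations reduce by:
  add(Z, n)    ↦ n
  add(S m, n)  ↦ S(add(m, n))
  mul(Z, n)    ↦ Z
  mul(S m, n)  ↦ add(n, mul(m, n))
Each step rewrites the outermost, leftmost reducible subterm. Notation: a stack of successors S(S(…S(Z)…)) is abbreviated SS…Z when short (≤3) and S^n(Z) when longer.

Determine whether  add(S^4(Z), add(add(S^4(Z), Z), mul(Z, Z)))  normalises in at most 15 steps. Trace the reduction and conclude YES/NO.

  start: add(S^4(Z), add(add(S^4(Z), Z), mul(Z, Z)))
  step 1: S(add(SSSZ, add(add(S^4(Z), Z), mul(Z, Z))))
  step 2: S(S(add(SSZ, add(add(S^4(Z), Z), mul(Z, Z)))))
  step 3: S(S(S(add(SZ, add(add(S^4(Z), Z), mul(Z, Z))))))
  step 4: S(S(S(S(add(Z, add(add(S^4(Z), Z), mul(Z, Z)))))))
  step 5: S(S(S(S(add(add(S^4(Z), Z), mul(Z, Z))))))
  step 6: S(S(S(S(add(S(add(SSSZ, Z)), mul(Z, Z))))))
  step 7: S(S(S(S(S(add(add(SSSZ, Z), mul(Z, Z)))))))
  step 8: S(S(S(S(S(add(S(add(SSZ, Z)), mul(Z, Z)))))))
  step 9: S(S(S(S(S(S(add(add(SSZ, Z), mul(Z, Z))))))))
  step 10: S(S(S(S(S(S(add(S(add(SZ, Z)), mul(Z, Z))))))))
  step 11: S(S(S(S(S(S(S(add(add(SZ, Z), mul(Z, Z)))))))))
  step 12: S(S(S(S(S(S(S(add(S(add(Z, Z)), mul(Z, Z)))))))))
  step 13: S(S(S(S(S(S(S(S(add(add(Z, Z), mul(Z, Z))))))))))
  step 14: S(S(S(S(S(S(S(S(add(Z, mul(Z, Z))))))))))
  step 15: S(S(S(S(S(S(S(S(mul(Z, Z)))))))))

Answer: NO — after 15 steps the term is S(S(S(S(S(S(S(S(mul(Z, Z))))))))), not yet normal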